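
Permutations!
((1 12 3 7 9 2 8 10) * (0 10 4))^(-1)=(0 4 8 2 9 7 3 12 1 10)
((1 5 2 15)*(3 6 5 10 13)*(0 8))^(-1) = ((0 8)(1 10 13 3 6 5 2 15))^(-1) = (0 8)(1 15 2 5 6 3 13 10)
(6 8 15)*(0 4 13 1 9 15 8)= [4, 9, 2, 3, 13, 5, 0, 7, 8, 15, 10, 11, 12, 1, 14, 6]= (0 4 13 1 9 15 6)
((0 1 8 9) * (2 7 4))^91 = ((0 1 8 9)(2 7 4))^91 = (0 9 8 1)(2 7 4)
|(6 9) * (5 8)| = 2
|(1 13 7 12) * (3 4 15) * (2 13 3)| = 8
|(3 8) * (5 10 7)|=|(3 8)(5 10 7)|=6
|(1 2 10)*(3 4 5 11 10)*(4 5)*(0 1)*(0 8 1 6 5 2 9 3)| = 10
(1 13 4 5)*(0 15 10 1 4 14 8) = (0 15 10 1 13 14 8)(4 5) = [15, 13, 2, 3, 5, 4, 6, 7, 0, 9, 1, 11, 12, 14, 8, 10]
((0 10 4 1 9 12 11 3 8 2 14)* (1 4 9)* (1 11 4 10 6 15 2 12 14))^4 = ((0 6 15 2 1 11 3 8 12 4 10 9 14))^4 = (0 1 12 14 2 8 9 15 3 10 6 11 4)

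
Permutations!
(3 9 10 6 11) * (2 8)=(2 8)(3 9 10 6 11)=[0, 1, 8, 9, 4, 5, 11, 7, 2, 10, 6, 3]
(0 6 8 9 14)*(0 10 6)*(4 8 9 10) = [0, 1, 2, 3, 8, 5, 9, 7, 10, 14, 6, 11, 12, 13, 4] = (4 8 10 6 9 14)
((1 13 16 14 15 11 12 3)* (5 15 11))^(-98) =(16)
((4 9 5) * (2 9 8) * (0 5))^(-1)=((0 5 4 8 2 9))^(-1)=(0 9 2 8 4 5)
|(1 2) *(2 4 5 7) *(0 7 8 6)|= |(0 7 2 1 4 5 8 6)|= 8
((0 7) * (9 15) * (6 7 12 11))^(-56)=(15)(0 7 6 11 12)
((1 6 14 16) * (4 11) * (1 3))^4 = ((1 6 14 16 3)(4 11))^4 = (1 3 16 14 6)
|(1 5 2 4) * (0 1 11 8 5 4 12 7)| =9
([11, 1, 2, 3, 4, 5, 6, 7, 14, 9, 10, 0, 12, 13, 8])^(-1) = (0 11)(8 14)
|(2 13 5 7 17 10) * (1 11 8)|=6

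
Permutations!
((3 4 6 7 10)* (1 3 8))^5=(1 10 6 3 8 7 4)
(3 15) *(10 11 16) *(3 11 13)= [0, 1, 2, 15, 4, 5, 6, 7, 8, 9, 13, 16, 12, 3, 14, 11, 10]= (3 15 11 16 10 13)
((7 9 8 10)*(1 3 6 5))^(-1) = (1 5 6 3)(7 10 8 9)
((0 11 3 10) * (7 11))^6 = (0 7 11 3 10)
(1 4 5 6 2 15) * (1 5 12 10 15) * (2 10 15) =(1 4 12 15 5 6 10 2) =[0, 4, 1, 3, 12, 6, 10, 7, 8, 9, 2, 11, 15, 13, 14, 5]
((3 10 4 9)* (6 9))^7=(3 4 9 10 6)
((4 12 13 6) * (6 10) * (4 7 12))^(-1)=((6 7 12 13 10))^(-1)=(6 10 13 12 7)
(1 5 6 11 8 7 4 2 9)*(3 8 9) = (1 5 6 11 9)(2 3 8 7 4) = [0, 5, 3, 8, 2, 6, 11, 4, 7, 1, 10, 9]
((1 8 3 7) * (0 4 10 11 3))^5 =(0 7 10 8 3 4 1 11)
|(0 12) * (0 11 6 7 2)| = 6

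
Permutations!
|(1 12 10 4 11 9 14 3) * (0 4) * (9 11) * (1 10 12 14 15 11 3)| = |(0 4 9 15 11 3 10)(1 14)| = 14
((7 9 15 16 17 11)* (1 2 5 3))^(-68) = (7 17 15)(9 11 16)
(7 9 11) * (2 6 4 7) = (2 6 4 7 9 11) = [0, 1, 6, 3, 7, 5, 4, 9, 8, 11, 10, 2]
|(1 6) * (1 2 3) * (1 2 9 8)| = |(1 6 9 8)(2 3)| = 4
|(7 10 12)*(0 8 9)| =|(0 8 9)(7 10 12)| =3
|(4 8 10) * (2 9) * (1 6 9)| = 12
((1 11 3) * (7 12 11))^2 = (1 12 3 7 11) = ((1 7 12 11 3))^2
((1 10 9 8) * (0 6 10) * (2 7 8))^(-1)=(0 1 8 7 2 9 10 6)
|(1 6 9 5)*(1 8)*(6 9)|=4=|(1 9 5 8)|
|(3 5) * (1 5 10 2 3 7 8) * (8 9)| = |(1 5 7 9 8)(2 3 10)| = 15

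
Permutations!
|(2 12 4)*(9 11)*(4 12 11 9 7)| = 4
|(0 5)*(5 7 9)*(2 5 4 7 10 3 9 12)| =9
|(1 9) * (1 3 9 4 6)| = |(1 4 6)(3 9)| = 6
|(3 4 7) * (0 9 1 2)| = |(0 9 1 2)(3 4 7)| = 12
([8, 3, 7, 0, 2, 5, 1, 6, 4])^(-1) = [3, 6, 4, 1, 8, 5, 7, 2, 0]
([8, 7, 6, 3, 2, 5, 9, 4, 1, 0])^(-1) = (0 9 6 2 4 7 1 8)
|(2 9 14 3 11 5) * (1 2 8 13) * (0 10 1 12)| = |(0 10 1 2 9 14 3 11 5 8 13 12)| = 12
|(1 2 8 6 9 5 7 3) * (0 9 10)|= |(0 9 5 7 3 1 2 8 6 10)|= 10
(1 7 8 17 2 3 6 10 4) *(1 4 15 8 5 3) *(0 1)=(0 1 7 5 3 6 10 15 8 17 2)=[1, 7, 0, 6, 4, 3, 10, 5, 17, 9, 15, 11, 12, 13, 14, 8, 16, 2]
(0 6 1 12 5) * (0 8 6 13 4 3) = (0 13 4 3)(1 12 5 8 6) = [13, 12, 2, 0, 3, 8, 1, 7, 6, 9, 10, 11, 5, 4]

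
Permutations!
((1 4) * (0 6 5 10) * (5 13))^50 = ((0 6 13 5 10)(1 4))^50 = (13)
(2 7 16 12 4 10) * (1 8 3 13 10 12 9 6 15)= (1 8 3 13 10 2 7 16 9 6 15)(4 12)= [0, 8, 7, 13, 12, 5, 15, 16, 3, 6, 2, 11, 4, 10, 14, 1, 9]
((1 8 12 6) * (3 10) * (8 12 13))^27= (3 10)(8 13)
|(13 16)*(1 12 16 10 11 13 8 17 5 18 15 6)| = 9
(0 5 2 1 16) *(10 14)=(0 5 2 1 16)(10 14)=[5, 16, 1, 3, 4, 2, 6, 7, 8, 9, 14, 11, 12, 13, 10, 15, 0]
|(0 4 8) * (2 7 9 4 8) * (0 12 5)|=|(0 8 12 5)(2 7 9 4)|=4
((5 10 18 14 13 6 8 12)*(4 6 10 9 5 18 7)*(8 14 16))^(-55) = (4 7 10 13 14 6)(5 9)(8 12 18 16)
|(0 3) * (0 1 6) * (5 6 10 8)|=7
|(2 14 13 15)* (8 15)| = |(2 14 13 8 15)| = 5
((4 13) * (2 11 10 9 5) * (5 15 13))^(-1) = ((2 11 10 9 15 13 4 5))^(-1) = (2 5 4 13 15 9 10 11)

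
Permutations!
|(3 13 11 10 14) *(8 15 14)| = |(3 13 11 10 8 15 14)| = 7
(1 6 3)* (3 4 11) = (1 6 4 11 3) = [0, 6, 2, 1, 11, 5, 4, 7, 8, 9, 10, 3]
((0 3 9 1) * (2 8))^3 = ((0 3 9 1)(2 8))^3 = (0 1 9 3)(2 8)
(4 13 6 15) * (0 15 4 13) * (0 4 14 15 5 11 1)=(0 5 11 1)(6 14 15 13)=[5, 0, 2, 3, 4, 11, 14, 7, 8, 9, 10, 1, 12, 6, 15, 13]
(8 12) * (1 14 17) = (1 14 17)(8 12) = [0, 14, 2, 3, 4, 5, 6, 7, 12, 9, 10, 11, 8, 13, 17, 15, 16, 1]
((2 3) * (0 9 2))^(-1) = ((0 9 2 3))^(-1) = (0 3 2 9)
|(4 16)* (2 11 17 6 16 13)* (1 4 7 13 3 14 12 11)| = 12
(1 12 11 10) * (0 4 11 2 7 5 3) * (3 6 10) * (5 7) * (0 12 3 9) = (0 4 11 9)(1 3 12 2 5 6 10) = [4, 3, 5, 12, 11, 6, 10, 7, 8, 0, 1, 9, 2]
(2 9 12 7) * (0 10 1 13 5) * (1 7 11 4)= [10, 13, 9, 3, 1, 0, 6, 2, 8, 12, 7, 4, 11, 5]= (0 10 7 2 9 12 11 4 1 13 5)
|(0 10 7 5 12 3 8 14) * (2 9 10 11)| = 11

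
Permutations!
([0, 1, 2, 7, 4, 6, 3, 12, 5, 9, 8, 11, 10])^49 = (12)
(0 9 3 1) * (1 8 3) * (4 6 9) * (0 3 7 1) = (0 4 6 9)(1 3 8 7) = [4, 3, 2, 8, 6, 5, 9, 1, 7, 0]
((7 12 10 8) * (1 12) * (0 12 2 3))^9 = ((0 12 10 8 7 1 2 3))^9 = (0 12 10 8 7 1 2 3)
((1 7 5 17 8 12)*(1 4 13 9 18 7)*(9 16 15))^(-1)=((4 13 16 15 9 18 7 5 17 8 12))^(-1)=(4 12 8 17 5 7 18 9 15 16 13)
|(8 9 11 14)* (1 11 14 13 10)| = 12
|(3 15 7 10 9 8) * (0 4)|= |(0 4)(3 15 7 10 9 8)|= 6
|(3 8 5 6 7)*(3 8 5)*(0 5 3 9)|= 6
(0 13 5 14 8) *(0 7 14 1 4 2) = (0 13 5 1 4 2)(7 14 8) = [13, 4, 0, 3, 2, 1, 6, 14, 7, 9, 10, 11, 12, 5, 8]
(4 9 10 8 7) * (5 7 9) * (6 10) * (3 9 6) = (3 9)(4 5 7)(6 10 8) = [0, 1, 2, 9, 5, 7, 10, 4, 6, 3, 8]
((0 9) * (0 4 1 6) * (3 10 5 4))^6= ((0 9 3 10 5 4 1 6))^6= (0 1 5 3)(4 10 9 6)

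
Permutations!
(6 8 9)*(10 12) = (6 8 9)(10 12) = [0, 1, 2, 3, 4, 5, 8, 7, 9, 6, 12, 11, 10]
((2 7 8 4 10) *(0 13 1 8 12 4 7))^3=(0 8 4)(1 12 2)(7 10 13)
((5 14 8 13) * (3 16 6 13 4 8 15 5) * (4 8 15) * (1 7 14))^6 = ((1 7 14 4 15 5)(3 16 6 13))^6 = (3 6)(13 16)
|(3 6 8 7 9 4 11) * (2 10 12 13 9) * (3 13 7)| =12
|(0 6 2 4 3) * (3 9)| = |(0 6 2 4 9 3)| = 6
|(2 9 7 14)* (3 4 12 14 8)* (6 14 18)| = 10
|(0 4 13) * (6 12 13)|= |(0 4 6 12 13)|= 5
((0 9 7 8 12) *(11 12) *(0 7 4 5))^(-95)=(0 9 4 5)(7 8 11 12)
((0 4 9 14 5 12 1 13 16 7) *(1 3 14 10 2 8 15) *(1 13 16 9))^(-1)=((0 4 1 16 7)(2 8 15 13 9 10)(3 14 5 12))^(-1)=(0 7 16 1 4)(2 10 9 13 15 8)(3 12 5 14)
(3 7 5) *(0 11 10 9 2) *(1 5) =[11, 5, 0, 7, 4, 3, 6, 1, 8, 2, 9, 10] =(0 11 10 9 2)(1 5 3 7)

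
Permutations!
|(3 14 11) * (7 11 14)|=3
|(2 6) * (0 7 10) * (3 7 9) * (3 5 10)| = 4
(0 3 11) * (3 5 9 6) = (0 5 9 6 3 11) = [5, 1, 2, 11, 4, 9, 3, 7, 8, 6, 10, 0]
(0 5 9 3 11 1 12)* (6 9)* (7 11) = [5, 12, 2, 7, 4, 6, 9, 11, 8, 3, 10, 1, 0] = (0 5 6 9 3 7 11 1 12)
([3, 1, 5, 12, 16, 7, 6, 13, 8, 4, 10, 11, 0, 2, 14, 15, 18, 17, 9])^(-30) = (2 7)(4 18)(5 13)(9 16)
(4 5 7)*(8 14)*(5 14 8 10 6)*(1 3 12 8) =(1 3 12 8)(4 14 10 6 5 7) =[0, 3, 2, 12, 14, 7, 5, 4, 1, 9, 6, 11, 8, 13, 10]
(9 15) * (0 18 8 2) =(0 18 8 2)(9 15) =[18, 1, 0, 3, 4, 5, 6, 7, 2, 15, 10, 11, 12, 13, 14, 9, 16, 17, 8]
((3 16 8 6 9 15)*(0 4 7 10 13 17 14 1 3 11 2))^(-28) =((0 4 7 10 13 17 14 1 3 16 8 6 9 15 11 2))^(-28) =(0 13 3 9)(1 6 2 10)(4 17 16 15)(7 14 8 11)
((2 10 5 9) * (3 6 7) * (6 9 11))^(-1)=((2 10 5 11 6 7 3 9))^(-1)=(2 9 3 7 6 11 5 10)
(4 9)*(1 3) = [0, 3, 2, 1, 9, 5, 6, 7, 8, 4] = (1 3)(4 9)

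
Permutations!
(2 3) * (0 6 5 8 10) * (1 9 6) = (0 1 9 6 5 8 10)(2 3) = [1, 9, 3, 2, 4, 8, 5, 7, 10, 6, 0]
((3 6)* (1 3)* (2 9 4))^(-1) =(1 6 3)(2 4 9) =((1 3 6)(2 9 4))^(-1)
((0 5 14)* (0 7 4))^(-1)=((0 5 14 7 4))^(-1)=(0 4 7 14 5)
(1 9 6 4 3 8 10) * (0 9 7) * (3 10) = (0 9 6 4 10 1 7)(3 8) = [9, 7, 2, 8, 10, 5, 4, 0, 3, 6, 1]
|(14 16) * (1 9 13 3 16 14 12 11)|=|(1 9 13 3 16 12 11)|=7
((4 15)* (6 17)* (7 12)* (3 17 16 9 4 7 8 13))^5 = (3 4 13 9 8 16 12 6 7 17 15)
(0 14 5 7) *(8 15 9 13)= (0 14 5 7)(8 15 9 13)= [14, 1, 2, 3, 4, 7, 6, 0, 15, 13, 10, 11, 12, 8, 5, 9]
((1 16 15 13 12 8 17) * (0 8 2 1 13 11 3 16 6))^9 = (0 8 17 13 12 2 1 6)(3 16 15 11)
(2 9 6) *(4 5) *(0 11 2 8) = (0 11 2 9 6 8)(4 5) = [11, 1, 9, 3, 5, 4, 8, 7, 0, 6, 10, 2]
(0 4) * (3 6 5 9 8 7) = (0 4)(3 6 5 9 8 7) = [4, 1, 2, 6, 0, 9, 5, 3, 7, 8]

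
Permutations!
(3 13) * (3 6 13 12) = [0, 1, 2, 12, 4, 5, 13, 7, 8, 9, 10, 11, 3, 6] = (3 12)(6 13)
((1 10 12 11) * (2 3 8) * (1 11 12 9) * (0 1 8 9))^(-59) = ((12)(0 1 10)(2 3 9 8))^(-59) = (12)(0 1 10)(2 3 9 8)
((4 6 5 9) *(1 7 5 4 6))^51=(1 9)(4 5)(6 7)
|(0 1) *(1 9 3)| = |(0 9 3 1)| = 4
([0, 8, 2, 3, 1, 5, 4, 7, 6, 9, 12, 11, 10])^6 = [0, 6, 2, 3, 8, 5, 1, 7, 4, 9, 10, 11, 12]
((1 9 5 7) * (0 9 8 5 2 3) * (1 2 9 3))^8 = (9)(1 7 8 2 5)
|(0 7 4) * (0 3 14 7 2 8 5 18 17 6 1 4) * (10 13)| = |(0 2 8 5 18 17 6 1 4 3 14 7)(10 13)| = 12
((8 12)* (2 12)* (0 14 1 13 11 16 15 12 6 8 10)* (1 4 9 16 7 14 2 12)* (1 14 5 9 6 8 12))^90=(0 15 13 12 9 8 4 7)(1 6 5 2 14 11 10 16)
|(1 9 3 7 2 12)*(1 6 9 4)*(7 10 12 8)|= 30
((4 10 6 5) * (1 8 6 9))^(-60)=((1 8 6 5 4 10 9))^(-60)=(1 5 9 6 10 8 4)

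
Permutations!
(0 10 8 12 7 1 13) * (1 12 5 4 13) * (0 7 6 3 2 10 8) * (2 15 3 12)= (0 8 5 4 13 7 2 10)(3 15)(6 12)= [8, 1, 10, 15, 13, 4, 12, 2, 5, 9, 0, 11, 6, 7, 14, 3]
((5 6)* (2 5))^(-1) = (2 6 5)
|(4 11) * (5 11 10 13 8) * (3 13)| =|(3 13 8 5 11 4 10)| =7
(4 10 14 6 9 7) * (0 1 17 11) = (0 1 17 11)(4 10 14 6 9 7) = [1, 17, 2, 3, 10, 5, 9, 4, 8, 7, 14, 0, 12, 13, 6, 15, 16, 11]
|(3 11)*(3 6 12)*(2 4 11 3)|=5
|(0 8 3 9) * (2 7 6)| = 12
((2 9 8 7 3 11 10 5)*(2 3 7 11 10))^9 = (2 9 8 11)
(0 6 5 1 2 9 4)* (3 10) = (0 6 5 1 2 9 4)(3 10) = [6, 2, 9, 10, 0, 1, 5, 7, 8, 4, 3]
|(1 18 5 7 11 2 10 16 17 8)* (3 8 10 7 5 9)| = |(1 18 9 3 8)(2 7 11)(10 16 17)| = 15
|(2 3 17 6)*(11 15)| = 4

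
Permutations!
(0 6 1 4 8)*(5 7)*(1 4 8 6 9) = [9, 8, 2, 3, 6, 7, 4, 5, 0, 1] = (0 9 1 8)(4 6)(5 7)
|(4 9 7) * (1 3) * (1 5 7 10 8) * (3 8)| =|(1 8)(3 5 7 4 9 10)| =6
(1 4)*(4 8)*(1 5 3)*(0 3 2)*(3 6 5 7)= [6, 8, 0, 1, 7, 2, 5, 3, 4]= (0 6 5 2)(1 8 4 7 3)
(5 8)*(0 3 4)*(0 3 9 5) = (0 9 5 8)(3 4) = [9, 1, 2, 4, 3, 8, 6, 7, 0, 5]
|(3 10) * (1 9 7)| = 6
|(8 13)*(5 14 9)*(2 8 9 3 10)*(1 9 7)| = 10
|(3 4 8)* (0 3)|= 4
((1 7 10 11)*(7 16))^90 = (16)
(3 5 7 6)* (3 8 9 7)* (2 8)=(2 8 9 7 6)(3 5)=[0, 1, 8, 5, 4, 3, 2, 6, 9, 7]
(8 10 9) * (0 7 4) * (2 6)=(0 7 4)(2 6)(8 10 9)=[7, 1, 6, 3, 0, 5, 2, 4, 10, 8, 9]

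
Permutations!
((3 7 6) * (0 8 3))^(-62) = ((0 8 3 7 6))^(-62) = (0 7 8 6 3)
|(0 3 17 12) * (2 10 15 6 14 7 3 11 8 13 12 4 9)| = 10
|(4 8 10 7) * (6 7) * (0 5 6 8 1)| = |(0 5 6 7 4 1)(8 10)| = 6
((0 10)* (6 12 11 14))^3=(0 10)(6 14 11 12)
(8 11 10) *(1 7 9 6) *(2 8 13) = (1 7 9 6)(2 8 11 10 13) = [0, 7, 8, 3, 4, 5, 1, 9, 11, 6, 13, 10, 12, 2]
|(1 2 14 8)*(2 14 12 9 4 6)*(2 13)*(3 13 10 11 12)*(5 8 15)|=|(1 14 15 5 8)(2 3 13)(4 6 10 11 12 9)|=30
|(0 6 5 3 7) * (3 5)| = |(0 6 3 7)| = 4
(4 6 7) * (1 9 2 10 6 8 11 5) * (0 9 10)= (0 9 2)(1 10 6 7 4 8 11 5)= [9, 10, 0, 3, 8, 1, 7, 4, 11, 2, 6, 5]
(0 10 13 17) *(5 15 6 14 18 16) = (0 10 13 17)(5 15 6 14 18 16) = [10, 1, 2, 3, 4, 15, 14, 7, 8, 9, 13, 11, 12, 17, 18, 6, 5, 0, 16]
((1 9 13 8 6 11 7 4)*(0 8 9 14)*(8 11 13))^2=((0 11 7 4 1 14)(6 13 9 8))^2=(0 7 1)(4 14 11)(6 9)(8 13)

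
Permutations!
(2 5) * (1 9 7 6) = (1 9 7 6)(2 5) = [0, 9, 5, 3, 4, 2, 1, 6, 8, 7]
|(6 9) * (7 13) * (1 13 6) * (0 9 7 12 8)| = 6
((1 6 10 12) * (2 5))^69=(1 6 10 12)(2 5)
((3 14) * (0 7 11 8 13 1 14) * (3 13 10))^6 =((0 7 11 8 10 3)(1 14 13))^6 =(14)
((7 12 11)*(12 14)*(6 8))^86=((6 8)(7 14 12 11))^86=(7 12)(11 14)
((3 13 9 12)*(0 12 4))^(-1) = ((0 12 3 13 9 4))^(-1) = (0 4 9 13 3 12)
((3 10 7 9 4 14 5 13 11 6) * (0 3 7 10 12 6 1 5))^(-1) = ((0 3 12 6 7 9 4 14)(1 5 13 11))^(-1) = (0 14 4 9 7 6 12 3)(1 11 13 5)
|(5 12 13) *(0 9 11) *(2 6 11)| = 15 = |(0 9 2 6 11)(5 12 13)|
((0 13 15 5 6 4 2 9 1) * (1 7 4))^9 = ((0 13 15 5 6 1)(2 9 7 4))^9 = (0 5)(1 15)(2 9 7 4)(6 13)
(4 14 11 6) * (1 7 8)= (1 7 8)(4 14 11 6)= [0, 7, 2, 3, 14, 5, 4, 8, 1, 9, 10, 6, 12, 13, 11]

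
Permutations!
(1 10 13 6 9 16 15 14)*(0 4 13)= (0 4 13 6 9 16 15 14 1 10)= [4, 10, 2, 3, 13, 5, 9, 7, 8, 16, 0, 11, 12, 6, 1, 14, 15]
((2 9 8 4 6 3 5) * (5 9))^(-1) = (2 5)(3 6 4 8 9)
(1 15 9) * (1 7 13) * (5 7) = (1 15 9 5 7 13) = [0, 15, 2, 3, 4, 7, 6, 13, 8, 5, 10, 11, 12, 1, 14, 9]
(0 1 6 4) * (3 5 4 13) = (0 1 6 13 3 5 4) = [1, 6, 2, 5, 0, 4, 13, 7, 8, 9, 10, 11, 12, 3]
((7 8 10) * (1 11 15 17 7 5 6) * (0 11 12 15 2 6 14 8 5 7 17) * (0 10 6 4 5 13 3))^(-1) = (17)(0 3 13 7 10 15 12 1 6 8 14 5 4 2 11)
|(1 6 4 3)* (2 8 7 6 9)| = 8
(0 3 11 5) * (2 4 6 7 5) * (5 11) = (0 3 5)(2 4 6 7 11) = [3, 1, 4, 5, 6, 0, 7, 11, 8, 9, 10, 2]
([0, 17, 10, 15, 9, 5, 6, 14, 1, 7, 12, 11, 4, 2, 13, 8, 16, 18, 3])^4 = [0, 15, 9, 17, 13, 5, 6, 10, 3, 2, 7, 11, 14, 4, 12, 18, 16, 8, 1]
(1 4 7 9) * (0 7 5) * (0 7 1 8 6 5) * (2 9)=(0 1 4)(2 9 8 6 5 7)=[1, 4, 9, 3, 0, 7, 5, 2, 6, 8]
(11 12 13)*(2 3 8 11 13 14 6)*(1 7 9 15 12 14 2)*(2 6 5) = (1 7 9 15 12 6)(2 3 8 11 14 5) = [0, 7, 3, 8, 4, 2, 1, 9, 11, 15, 10, 14, 6, 13, 5, 12]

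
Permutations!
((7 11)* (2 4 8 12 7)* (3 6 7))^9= (2 4 8 12 3 6 7 11)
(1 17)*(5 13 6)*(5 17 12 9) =[0, 12, 2, 3, 4, 13, 17, 7, 8, 5, 10, 11, 9, 6, 14, 15, 16, 1] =(1 12 9 5 13 6 17)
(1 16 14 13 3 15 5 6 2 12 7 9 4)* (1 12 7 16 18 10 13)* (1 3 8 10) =[0, 18, 7, 15, 12, 6, 2, 9, 10, 4, 13, 11, 16, 8, 3, 5, 14, 17, 1] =(1 18)(2 7 9 4 12 16 14 3 15 5 6)(8 10 13)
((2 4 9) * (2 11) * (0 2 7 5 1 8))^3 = ((0 2 4 9 11 7 5 1 8))^3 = (0 9 5)(1 2 11)(4 7 8)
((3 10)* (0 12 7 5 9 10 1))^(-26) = (0 3 9 7)(1 10 5 12)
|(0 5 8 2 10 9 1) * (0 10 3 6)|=6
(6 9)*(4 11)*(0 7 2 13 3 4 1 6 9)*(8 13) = (0 7 2 8 13 3 4 11 1 6) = [7, 6, 8, 4, 11, 5, 0, 2, 13, 9, 10, 1, 12, 3]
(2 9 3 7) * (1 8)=(1 8)(2 9 3 7)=[0, 8, 9, 7, 4, 5, 6, 2, 1, 3]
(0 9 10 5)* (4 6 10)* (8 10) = (0 9 4 6 8 10 5) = [9, 1, 2, 3, 6, 0, 8, 7, 10, 4, 5]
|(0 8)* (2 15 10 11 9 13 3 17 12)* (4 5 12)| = |(0 8)(2 15 10 11 9 13 3 17 4 5 12)| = 22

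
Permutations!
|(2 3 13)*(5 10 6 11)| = |(2 3 13)(5 10 6 11)| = 12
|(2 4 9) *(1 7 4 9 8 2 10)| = 7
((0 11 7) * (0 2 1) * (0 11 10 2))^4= (0 11 2)(1 10 7)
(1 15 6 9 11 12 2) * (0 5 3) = (0 5 3)(1 15 6 9 11 12 2) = [5, 15, 1, 0, 4, 3, 9, 7, 8, 11, 10, 12, 2, 13, 14, 6]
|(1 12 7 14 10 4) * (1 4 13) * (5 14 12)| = |(1 5 14 10 13)(7 12)| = 10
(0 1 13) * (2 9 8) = [1, 13, 9, 3, 4, 5, 6, 7, 2, 8, 10, 11, 12, 0] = (0 1 13)(2 9 8)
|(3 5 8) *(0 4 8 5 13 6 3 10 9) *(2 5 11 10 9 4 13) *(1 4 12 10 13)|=30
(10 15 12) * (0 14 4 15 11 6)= [14, 1, 2, 3, 15, 5, 0, 7, 8, 9, 11, 6, 10, 13, 4, 12]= (0 14 4 15 12 10 11 6)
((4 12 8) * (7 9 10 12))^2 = (4 9 12)(7 10 8)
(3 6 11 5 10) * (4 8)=(3 6 11 5 10)(4 8)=[0, 1, 2, 6, 8, 10, 11, 7, 4, 9, 3, 5]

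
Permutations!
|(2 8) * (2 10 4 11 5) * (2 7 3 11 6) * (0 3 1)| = |(0 3 11 5 7 1)(2 8 10 4 6)| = 30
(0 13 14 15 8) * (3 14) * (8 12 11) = (0 13 3 14 15 12 11 8) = [13, 1, 2, 14, 4, 5, 6, 7, 0, 9, 10, 8, 11, 3, 15, 12]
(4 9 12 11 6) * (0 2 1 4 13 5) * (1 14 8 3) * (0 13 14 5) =(0 2 5 13)(1 4 9 12 11 6 14 8 3) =[2, 4, 5, 1, 9, 13, 14, 7, 3, 12, 10, 6, 11, 0, 8]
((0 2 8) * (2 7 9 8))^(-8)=((0 7 9 8))^(-8)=(9)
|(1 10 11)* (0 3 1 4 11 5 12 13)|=14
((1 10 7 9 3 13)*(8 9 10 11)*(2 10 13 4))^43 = ((1 11 8 9 3 4 2 10 7 13))^43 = (1 9 2 13 8 4 7 11 3 10)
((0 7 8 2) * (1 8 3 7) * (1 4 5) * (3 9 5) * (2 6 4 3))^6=(0 8 7 4 5)(1 3 6 9 2)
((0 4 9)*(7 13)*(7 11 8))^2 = ((0 4 9)(7 13 11 8))^2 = (0 9 4)(7 11)(8 13)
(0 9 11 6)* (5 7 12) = (0 9 11 6)(5 7 12) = [9, 1, 2, 3, 4, 7, 0, 12, 8, 11, 10, 6, 5]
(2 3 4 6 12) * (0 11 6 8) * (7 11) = (0 7 11 6 12 2 3 4 8) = [7, 1, 3, 4, 8, 5, 12, 11, 0, 9, 10, 6, 2]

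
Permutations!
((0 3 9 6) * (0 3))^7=((3 9 6))^7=(3 9 6)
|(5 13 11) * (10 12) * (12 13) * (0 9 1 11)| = 8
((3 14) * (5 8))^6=(14)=((3 14)(5 8))^6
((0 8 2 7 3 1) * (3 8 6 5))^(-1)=((0 6 5 3 1)(2 7 8))^(-1)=(0 1 3 5 6)(2 8 7)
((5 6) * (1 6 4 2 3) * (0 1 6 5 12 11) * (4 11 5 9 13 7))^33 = ((0 1 9 13 7 4 2 3 6 12 5 11))^33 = (0 12 2 13)(1 5 3 7)(4 9 11 6)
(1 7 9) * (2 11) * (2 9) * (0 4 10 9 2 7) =(0 4 10 9 1)(2 11) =[4, 0, 11, 3, 10, 5, 6, 7, 8, 1, 9, 2]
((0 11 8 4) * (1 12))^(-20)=(12)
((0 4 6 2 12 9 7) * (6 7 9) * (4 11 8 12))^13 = (0 2 8 7 6 11 4 12)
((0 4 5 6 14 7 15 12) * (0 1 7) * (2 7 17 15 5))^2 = (0 2 5 14 4 7 6)(1 15)(12 17)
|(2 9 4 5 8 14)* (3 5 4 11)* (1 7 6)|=|(1 7 6)(2 9 11 3 5 8 14)|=21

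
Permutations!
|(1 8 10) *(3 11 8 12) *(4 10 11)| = |(1 12 3 4 10)(8 11)| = 10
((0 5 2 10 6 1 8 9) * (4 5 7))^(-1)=(0 9 8 1 6 10 2 5 4 7)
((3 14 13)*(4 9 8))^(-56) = (3 14 13)(4 9 8) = ((3 14 13)(4 9 8))^(-56)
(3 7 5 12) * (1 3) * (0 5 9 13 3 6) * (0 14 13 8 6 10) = (0 5 12 1 10)(3 7 9 8 6 14 13) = [5, 10, 2, 7, 4, 12, 14, 9, 6, 8, 0, 11, 1, 3, 13]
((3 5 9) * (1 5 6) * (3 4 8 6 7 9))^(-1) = ((1 5 3 7 9 4 8 6))^(-1) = (1 6 8 4 9 7 3 5)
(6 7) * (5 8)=[0, 1, 2, 3, 4, 8, 7, 6, 5]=(5 8)(6 7)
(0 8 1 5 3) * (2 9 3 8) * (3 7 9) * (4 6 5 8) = (0 2 3)(1 8)(4 6 5)(7 9) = [2, 8, 3, 0, 6, 4, 5, 9, 1, 7]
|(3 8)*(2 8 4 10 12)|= |(2 8 3 4 10 12)|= 6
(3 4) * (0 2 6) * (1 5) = (0 2 6)(1 5)(3 4) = [2, 5, 6, 4, 3, 1, 0]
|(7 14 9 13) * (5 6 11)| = 12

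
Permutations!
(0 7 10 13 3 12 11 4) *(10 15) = (0 7 15 10 13 3 12 11 4) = [7, 1, 2, 12, 0, 5, 6, 15, 8, 9, 13, 4, 11, 3, 14, 10]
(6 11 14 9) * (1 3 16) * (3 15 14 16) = [0, 15, 2, 3, 4, 5, 11, 7, 8, 6, 10, 16, 12, 13, 9, 14, 1] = (1 15 14 9 6 11 16)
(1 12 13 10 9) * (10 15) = [0, 12, 2, 3, 4, 5, 6, 7, 8, 1, 9, 11, 13, 15, 14, 10] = (1 12 13 15 10 9)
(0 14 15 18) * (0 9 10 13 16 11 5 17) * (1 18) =(0 14 15 1 18 9 10 13 16 11 5 17) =[14, 18, 2, 3, 4, 17, 6, 7, 8, 10, 13, 5, 12, 16, 15, 1, 11, 0, 9]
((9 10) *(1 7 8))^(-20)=((1 7 8)(9 10))^(-20)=(10)(1 7 8)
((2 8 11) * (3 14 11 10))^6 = ((2 8 10 3 14 11))^6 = (14)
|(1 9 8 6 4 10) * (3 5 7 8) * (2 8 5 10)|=4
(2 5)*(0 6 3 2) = [6, 1, 5, 2, 4, 0, 3] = (0 6 3 2 5)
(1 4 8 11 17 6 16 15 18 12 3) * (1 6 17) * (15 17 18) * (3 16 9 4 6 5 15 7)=(1 6 9 4 8 11)(3 5 15 7)(12 16 17 18)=[0, 6, 2, 5, 8, 15, 9, 3, 11, 4, 10, 1, 16, 13, 14, 7, 17, 18, 12]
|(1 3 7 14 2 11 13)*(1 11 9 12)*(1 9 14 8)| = 4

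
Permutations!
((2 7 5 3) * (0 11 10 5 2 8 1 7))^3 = (0 5 1)(2 10 8)(3 7 11) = ((0 11 10 5 3 8 1 7 2))^3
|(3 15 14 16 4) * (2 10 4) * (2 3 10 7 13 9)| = |(2 7 13 9)(3 15 14 16)(4 10)| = 4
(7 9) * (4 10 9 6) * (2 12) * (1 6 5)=[0, 6, 12, 3, 10, 1, 4, 5, 8, 7, 9, 11, 2]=(1 6 4 10 9 7 5)(2 12)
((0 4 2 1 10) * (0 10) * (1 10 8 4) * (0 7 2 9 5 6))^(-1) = (0 6 5 9 4 8 10 2 7 1)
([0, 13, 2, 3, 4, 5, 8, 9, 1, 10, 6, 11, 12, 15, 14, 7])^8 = (15)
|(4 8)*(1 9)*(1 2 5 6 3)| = |(1 9 2 5 6 3)(4 8)| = 6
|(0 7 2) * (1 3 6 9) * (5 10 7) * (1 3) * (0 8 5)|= |(2 8 5 10 7)(3 6 9)|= 15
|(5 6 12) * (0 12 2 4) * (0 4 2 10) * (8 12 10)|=4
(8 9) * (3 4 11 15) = [0, 1, 2, 4, 11, 5, 6, 7, 9, 8, 10, 15, 12, 13, 14, 3] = (3 4 11 15)(8 9)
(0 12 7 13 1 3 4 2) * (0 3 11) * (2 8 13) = (0 12 7 2 3 4 8 13 1 11) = [12, 11, 3, 4, 8, 5, 6, 2, 13, 9, 10, 0, 7, 1]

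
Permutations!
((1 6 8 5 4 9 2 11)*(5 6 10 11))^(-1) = (1 11 10)(2 9 4 5)(6 8) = ((1 10 11)(2 5 4 9)(6 8))^(-1)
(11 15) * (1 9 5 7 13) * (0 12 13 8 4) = (0 12 13 1 9 5 7 8 4)(11 15) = [12, 9, 2, 3, 0, 7, 6, 8, 4, 5, 10, 15, 13, 1, 14, 11]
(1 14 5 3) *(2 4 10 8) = (1 14 5 3)(2 4 10 8) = [0, 14, 4, 1, 10, 3, 6, 7, 2, 9, 8, 11, 12, 13, 5]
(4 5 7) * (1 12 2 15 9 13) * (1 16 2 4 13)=(1 12 4 5 7 13 16 2 15 9)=[0, 12, 15, 3, 5, 7, 6, 13, 8, 1, 10, 11, 4, 16, 14, 9, 2]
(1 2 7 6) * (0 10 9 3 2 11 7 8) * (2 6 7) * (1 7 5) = (0 10 9 3 6 7 5 1 11 2 8) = [10, 11, 8, 6, 4, 1, 7, 5, 0, 3, 9, 2]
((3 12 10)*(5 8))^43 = ((3 12 10)(5 8))^43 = (3 12 10)(5 8)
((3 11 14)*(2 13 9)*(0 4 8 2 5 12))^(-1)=(0 12 5 9 13 2 8 4)(3 14 11)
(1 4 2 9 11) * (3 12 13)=(1 4 2 9 11)(3 12 13)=[0, 4, 9, 12, 2, 5, 6, 7, 8, 11, 10, 1, 13, 3]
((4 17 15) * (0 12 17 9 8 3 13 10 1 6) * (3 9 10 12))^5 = ((0 3 13 12 17 15 4 10 1 6)(8 9))^5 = (0 15)(1 12)(3 4)(6 17)(8 9)(10 13)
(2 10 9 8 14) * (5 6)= (2 10 9 8 14)(5 6)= [0, 1, 10, 3, 4, 6, 5, 7, 14, 8, 9, 11, 12, 13, 2]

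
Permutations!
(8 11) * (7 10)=(7 10)(8 11)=[0, 1, 2, 3, 4, 5, 6, 10, 11, 9, 7, 8]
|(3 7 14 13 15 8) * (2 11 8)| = |(2 11 8 3 7 14 13 15)| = 8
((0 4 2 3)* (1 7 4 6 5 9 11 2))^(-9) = (0 2 9 6 3 11 5)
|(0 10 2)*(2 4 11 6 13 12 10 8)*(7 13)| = 21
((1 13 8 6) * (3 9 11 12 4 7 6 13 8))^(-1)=((1 8 13 3 9 11 12 4 7 6))^(-1)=(1 6 7 4 12 11 9 3 13 8)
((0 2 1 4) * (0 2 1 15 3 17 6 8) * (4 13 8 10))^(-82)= (0 13)(1 8)(2 3 6 4 15 17 10)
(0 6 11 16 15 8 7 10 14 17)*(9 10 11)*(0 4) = (0 6 9 10 14 17 4)(7 11 16 15 8) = [6, 1, 2, 3, 0, 5, 9, 11, 7, 10, 14, 16, 12, 13, 17, 8, 15, 4]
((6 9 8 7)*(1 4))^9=((1 4)(6 9 8 7))^9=(1 4)(6 9 8 7)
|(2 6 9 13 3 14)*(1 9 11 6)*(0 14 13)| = |(0 14 2 1 9)(3 13)(6 11)| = 10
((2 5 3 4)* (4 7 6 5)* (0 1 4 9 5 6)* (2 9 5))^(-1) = ((0 1 4 9 2 5 3 7))^(-1) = (0 7 3 5 2 9 4 1)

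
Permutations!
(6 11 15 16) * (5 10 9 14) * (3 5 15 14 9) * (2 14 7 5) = (2 14 15 16 6 11 7 5 10 3) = [0, 1, 14, 2, 4, 10, 11, 5, 8, 9, 3, 7, 12, 13, 15, 16, 6]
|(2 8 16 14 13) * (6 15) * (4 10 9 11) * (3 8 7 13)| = |(2 7 13)(3 8 16 14)(4 10 9 11)(6 15)| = 12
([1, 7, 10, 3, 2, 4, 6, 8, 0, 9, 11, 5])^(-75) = (11)(0 1 7 8)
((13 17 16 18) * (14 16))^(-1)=(13 18 16 14 17)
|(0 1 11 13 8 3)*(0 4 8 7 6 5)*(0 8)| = 10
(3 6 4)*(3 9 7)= (3 6 4 9 7)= [0, 1, 2, 6, 9, 5, 4, 3, 8, 7]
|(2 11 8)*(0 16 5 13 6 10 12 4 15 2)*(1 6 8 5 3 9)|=|(0 16 3 9 1 6 10 12 4 15 2 11 5 13 8)|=15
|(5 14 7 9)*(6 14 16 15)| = |(5 16 15 6 14 7 9)| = 7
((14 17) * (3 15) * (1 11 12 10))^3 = ((1 11 12 10)(3 15)(14 17))^3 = (1 10 12 11)(3 15)(14 17)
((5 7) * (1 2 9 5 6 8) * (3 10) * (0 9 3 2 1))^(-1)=(0 8 6 7 5 9)(2 10 3)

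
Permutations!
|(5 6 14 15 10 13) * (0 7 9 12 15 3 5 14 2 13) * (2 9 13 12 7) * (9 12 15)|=|(0 2 15 10)(3 5 6 12 9 7 13 14)|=8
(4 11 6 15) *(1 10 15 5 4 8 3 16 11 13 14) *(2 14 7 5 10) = (1 2 14)(3 16 11 6 10 15 8)(4 13 7 5) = [0, 2, 14, 16, 13, 4, 10, 5, 3, 9, 15, 6, 12, 7, 1, 8, 11]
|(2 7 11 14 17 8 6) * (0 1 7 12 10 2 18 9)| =|(0 1 7 11 14 17 8 6 18 9)(2 12 10)| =30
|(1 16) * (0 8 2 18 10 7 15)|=|(0 8 2 18 10 7 15)(1 16)|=14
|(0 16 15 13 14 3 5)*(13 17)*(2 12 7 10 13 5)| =|(0 16 15 17 5)(2 12 7 10 13 14 3)| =35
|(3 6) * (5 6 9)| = 4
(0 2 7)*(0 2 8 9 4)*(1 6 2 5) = (0 8 9 4)(1 6 2 7 5) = [8, 6, 7, 3, 0, 1, 2, 5, 9, 4]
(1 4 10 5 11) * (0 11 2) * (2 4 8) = (0 11 1 8 2)(4 10 5) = [11, 8, 0, 3, 10, 4, 6, 7, 2, 9, 5, 1]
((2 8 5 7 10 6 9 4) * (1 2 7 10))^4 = ((1 2 8 5 10 6 9 4 7))^4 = (1 10 7 5 4 8 9 2 6)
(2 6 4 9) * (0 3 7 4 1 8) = [3, 8, 6, 7, 9, 5, 1, 4, 0, 2] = (0 3 7 4 9 2 6 1 8)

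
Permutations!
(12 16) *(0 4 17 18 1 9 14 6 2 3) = (0 4 17 18 1 9 14 6 2 3)(12 16) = [4, 9, 3, 0, 17, 5, 2, 7, 8, 14, 10, 11, 16, 13, 6, 15, 12, 18, 1]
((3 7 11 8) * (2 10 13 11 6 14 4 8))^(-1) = ((2 10 13 11)(3 7 6 14 4 8))^(-1) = (2 11 13 10)(3 8 4 14 6 7)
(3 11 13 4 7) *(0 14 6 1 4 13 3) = [14, 4, 2, 11, 7, 5, 1, 0, 8, 9, 10, 3, 12, 13, 6] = (0 14 6 1 4 7)(3 11)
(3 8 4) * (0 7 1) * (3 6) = (0 7 1)(3 8 4 6) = [7, 0, 2, 8, 6, 5, 3, 1, 4]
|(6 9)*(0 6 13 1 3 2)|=7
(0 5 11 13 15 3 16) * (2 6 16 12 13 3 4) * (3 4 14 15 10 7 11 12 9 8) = (0 5 12 13 10 7 11 4 2 6 16)(3 9 8)(14 15) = [5, 1, 6, 9, 2, 12, 16, 11, 3, 8, 7, 4, 13, 10, 15, 14, 0]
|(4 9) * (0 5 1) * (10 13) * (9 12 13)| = 15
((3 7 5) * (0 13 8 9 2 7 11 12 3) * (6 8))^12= ((0 13 6 8 9 2 7 5)(3 11 12))^12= (0 9)(2 13)(5 8)(6 7)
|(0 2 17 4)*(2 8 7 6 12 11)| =|(0 8 7 6 12 11 2 17 4)| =9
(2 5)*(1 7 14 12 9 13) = (1 7 14 12 9 13)(2 5) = [0, 7, 5, 3, 4, 2, 6, 14, 8, 13, 10, 11, 9, 1, 12]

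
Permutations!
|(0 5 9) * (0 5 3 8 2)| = 4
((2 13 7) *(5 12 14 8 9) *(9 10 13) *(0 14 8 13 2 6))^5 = ((0 14 13 7 6)(2 9 5 12 8 10))^5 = (14)(2 10 8 12 5 9)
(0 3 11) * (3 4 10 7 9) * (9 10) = (0 4 9 3 11)(7 10) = [4, 1, 2, 11, 9, 5, 6, 10, 8, 3, 7, 0]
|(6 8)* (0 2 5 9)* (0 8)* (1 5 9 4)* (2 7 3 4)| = |(0 7 3 4 1 5 2 9 8 6)| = 10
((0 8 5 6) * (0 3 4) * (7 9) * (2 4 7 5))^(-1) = (0 4 2 8)(3 6 5 9 7)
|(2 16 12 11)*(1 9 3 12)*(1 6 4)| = 9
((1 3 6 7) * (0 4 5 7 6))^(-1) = (0 3 1 7 5 4)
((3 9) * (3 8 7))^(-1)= ((3 9 8 7))^(-1)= (3 7 8 9)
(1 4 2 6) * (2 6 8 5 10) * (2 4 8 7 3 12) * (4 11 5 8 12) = (1 12 2 7 3 4 6)(5 10 11) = [0, 12, 7, 4, 6, 10, 1, 3, 8, 9, 11, 5, 2]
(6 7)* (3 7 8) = (3 7 6 8) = [0, 1, 2, 7, 4, 5, 8, 6, 3]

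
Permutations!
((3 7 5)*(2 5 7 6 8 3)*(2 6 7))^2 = ((2 5 6 8 3 7))^2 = (2 6 3)(5 8 7)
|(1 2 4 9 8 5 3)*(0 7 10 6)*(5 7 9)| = |(0 9 8 7 10 6)(1 2 4 5 3)| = 30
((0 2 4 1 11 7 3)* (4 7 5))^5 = (0 2 7 3)(1 11 5 4)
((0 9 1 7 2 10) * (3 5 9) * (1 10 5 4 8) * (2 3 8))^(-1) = ((0 8 1 7 3 4 2 5 9 10))^(-1) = (0 10 9 5 2 4 3 7 1 8)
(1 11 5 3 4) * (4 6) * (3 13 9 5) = (1 11 3 6 4)(5 13 9) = [0, 11, 2, 6, 1, 13, 4, 7, 8, 5, 10, 3, 12, 9]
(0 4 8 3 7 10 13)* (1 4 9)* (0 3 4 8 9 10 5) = (0 10 13 3 7 5)(1 8 4 9) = [10, 8, 2, 7, 9, 0, 6, 5, 4, 1, 13, 11, 12, 3]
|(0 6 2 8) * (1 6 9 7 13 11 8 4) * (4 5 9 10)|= |(0 10 4 1 6 2 5 9 7 13 11 8)|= 12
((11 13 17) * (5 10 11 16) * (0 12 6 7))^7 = ((0 12 6 7)(5 10 11 13 17 16))^7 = (0 7 6 12)(5 10 11 13 17 16)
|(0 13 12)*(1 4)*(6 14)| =|(0 13 12)(1 4)(6 14)| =6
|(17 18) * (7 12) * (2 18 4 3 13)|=6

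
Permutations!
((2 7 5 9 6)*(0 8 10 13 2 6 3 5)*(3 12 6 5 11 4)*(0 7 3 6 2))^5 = ((0 8 10 13)(2 3 11 4 6 5 9 12))^5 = (0 8 10 13)(2 5 11 12 6 3 9 4)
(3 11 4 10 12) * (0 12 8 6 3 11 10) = (0 12 11 4)(3 10 8 6) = [12, 1, 2, 10, 0, 5, 3, 7, 6, 9, 8, 4, 11]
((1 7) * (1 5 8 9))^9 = (1 9 8 5 7) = ((1 7 5 8 9))^9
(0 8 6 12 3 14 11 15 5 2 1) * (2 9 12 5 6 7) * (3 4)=[8, 0, 1, 14, 3, 9, 5, 2, 7, 12, 10, 15, 4, 13, 11, 6]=(0 8 7 2 1)(3 14 11 15 6 5 9 12 4)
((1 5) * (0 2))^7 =(0 2)(1 5)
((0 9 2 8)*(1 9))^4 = ((0 1 9 2 8))^4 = (0 8 2 9 1)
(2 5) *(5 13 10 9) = (2 13 10 9 5) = [0, 1, 13, 3, 4, 2, 6, 7, 8, 5, 9, 11, 12, 10]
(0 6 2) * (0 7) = (0 6 2 7) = [6, 1, 7, 3, 4, 5, 2, 0]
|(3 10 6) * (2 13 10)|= |(2 13 10 6 3)|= 5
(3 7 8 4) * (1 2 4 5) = (1 2 4 3 7 8 5) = [0, 2, 4, 7, 3, 1, 6, 8, 5]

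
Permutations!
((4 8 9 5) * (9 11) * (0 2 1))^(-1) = (0 1 2)(4 5 9 11 8)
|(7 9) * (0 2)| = 2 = |(0 2)(7 9)|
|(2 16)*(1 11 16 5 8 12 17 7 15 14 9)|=12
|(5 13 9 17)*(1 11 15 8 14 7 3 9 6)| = |(1 11 15 8 14 7 3 9 17 5 13 6)| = 12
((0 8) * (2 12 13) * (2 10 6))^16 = ((0 8)(2 12 13 10 6))^16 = (2 12 13 10 6)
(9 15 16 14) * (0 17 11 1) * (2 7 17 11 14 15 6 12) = (0 11 1)(2 7 17 14 9 6 12)(15 16) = [11, 0, 7, 3, 4, 5, 12, 17, 8, 6, 10, 1, 2, 13, 9, 16, 15, 14]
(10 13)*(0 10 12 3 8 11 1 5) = (0 10 13 12 3 8 11 1 5) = [10, 5, 2, 8, 4, 0, 6, 7, 11, 9, 13, 1, 3, 12]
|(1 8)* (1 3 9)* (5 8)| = |(1 5 8 3 9)| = 5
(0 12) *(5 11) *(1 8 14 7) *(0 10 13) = (0 12 10 13)(1 8 14 7)(5 11) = [12, 8, 2, 3, 4, 11, 6, 1, 14, 9, 13, 5, 10, 0, 7]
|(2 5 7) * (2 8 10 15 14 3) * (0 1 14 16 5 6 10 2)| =8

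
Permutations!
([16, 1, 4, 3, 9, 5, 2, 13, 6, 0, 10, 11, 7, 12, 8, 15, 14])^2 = (0 14 6 4)(2 9 16 8)(7 12 13)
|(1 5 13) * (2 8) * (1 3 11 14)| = 6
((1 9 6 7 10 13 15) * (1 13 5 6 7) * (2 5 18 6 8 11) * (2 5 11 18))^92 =((1 9 7 10 2 11 5 8 18 6)(13 15))^92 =(1 7 2 5 18)(6 9 10 11 8)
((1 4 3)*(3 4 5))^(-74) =(1 5 3)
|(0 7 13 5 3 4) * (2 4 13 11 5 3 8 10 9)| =|(0 7 11 5 8 10 9 2 4)(3 13)| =18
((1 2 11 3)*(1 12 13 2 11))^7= (1 11 3 12 13 2)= ((1 11 3 12 13 2))^7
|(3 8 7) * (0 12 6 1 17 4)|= |(0 12 6 1 17 4)(3 8 7)|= 6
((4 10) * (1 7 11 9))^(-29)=(1 9 11 7)(4 10)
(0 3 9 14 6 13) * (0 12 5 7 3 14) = (0 14 6 13 12 5 7 3 9) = [14, 1, 2, 9, 4, 7, 13, 3, 8, 0, 10, 11, 5, 12, 6]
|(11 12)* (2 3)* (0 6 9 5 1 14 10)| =|(0 6 9 5 1 14 10)(2 3)(11 12)| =14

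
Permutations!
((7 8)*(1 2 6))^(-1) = (1 6 2)(7 8)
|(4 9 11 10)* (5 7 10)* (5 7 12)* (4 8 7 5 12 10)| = |(12)(4 9 11 5 10 8 7)| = 7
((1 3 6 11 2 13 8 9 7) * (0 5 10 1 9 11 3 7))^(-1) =((0 5 10 1 7 9)(2 13 8 11)(3 6))^(-1) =(0 9 7 1 10 5)(2 11 8 13)(3 6)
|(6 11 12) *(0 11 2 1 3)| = |(0 11 12 6 2 1 3)| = 7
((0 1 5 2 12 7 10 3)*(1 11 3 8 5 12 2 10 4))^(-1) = ((0 11 3)(1 12 7 4)(5 10 8))^(-1) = (0 3 11)(1 4 7 12)(5 8 10)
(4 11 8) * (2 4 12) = [0, 1, 4, 3, 11, 5, 6, 7, 12, 9, 10, 8, 2] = (2 4 11 8 12)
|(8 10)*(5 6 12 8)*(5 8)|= 6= |(5 6 12)(8 10)|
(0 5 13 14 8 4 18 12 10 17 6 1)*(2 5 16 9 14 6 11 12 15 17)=(0 16 9 14 8 4 18 15 17 11 12 10 2 5 13 6 1)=[16, 0, 5, 3, 18, 13, 1, 7, 4, 14, 2, 12, 10, 6, 8, 17, 9, 11, 15]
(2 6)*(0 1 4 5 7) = (0 1 4 5 7)(2 6) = [1, 4, 6, 3, 5, 7, 2, 0]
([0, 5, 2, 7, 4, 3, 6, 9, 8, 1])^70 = [0, 1, 2, 3, 4, 5, 6, 7, 8, 9]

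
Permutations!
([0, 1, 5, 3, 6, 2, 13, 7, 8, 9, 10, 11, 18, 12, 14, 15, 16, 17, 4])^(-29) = [0, 1, 5, 3, 6, 2, 13, 7, 8, 9, 10, 11, 18, 12, 14, 15, 16, 17, 4]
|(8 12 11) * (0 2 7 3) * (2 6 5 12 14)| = 10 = |(0 6 5 12 11 8 14 2 7 3)|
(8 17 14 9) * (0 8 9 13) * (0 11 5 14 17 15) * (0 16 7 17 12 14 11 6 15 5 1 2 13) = (0 8 5 11 1 2 13 6 15 16 7 17 12 14) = [8, 2, 13, 3, 4, 11, 15, 17, 5, 9, 10, 1, 14, 6, 0, 16, 7, 12]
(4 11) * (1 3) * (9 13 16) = (1 3)(4 11)(9 13 16) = [0, 3, 2, 1, 11, 5, 6, 7, 8, 13, 10, 4, 12, 16, 14, 15, 9]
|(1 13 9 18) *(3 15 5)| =12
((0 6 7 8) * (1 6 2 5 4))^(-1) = ((0 2 5 4 1 6 7 8))^(-1) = (0 8 7 6 1 4 5 2)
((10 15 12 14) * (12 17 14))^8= (17)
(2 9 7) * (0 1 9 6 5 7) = (0 1 9)(2 6 5 7) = [1, 9, 6, 3, 4, 7, 5, 2, 8, 0]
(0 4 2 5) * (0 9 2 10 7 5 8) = (0 4 10 7 5 9 2 8) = [4, 1, 8, 3, 10, 9, 6, 5, 0, 2, 7]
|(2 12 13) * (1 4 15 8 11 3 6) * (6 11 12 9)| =|(1 4 15 8 12 13 2 9 6)(3 11)| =18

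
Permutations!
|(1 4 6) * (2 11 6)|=|(1 4 2 11 6)|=5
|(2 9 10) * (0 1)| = |(0 1)(2 9 10)| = 6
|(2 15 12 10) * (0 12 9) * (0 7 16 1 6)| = 10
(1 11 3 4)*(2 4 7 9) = [0, 11, 4, 7, 1, 5, 6, 9, 8, 2, 10, 3] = (1 11 3 7 9 2 4)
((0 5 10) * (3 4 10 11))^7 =(0 5 11 3 4 10) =((0 5 11 3 4 10))^7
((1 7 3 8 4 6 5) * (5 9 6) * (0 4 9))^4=((0 4 5 1 7 3 8 9 6))^4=(0 7 6 1 9 5 8 4 3)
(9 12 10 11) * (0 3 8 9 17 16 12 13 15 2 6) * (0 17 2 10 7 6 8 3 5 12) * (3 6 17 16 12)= (0 5 3 6 16)(2 8 9 13 15 10 11)(7 17 12)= [5, 1, 8, 6, 4, 3, 16, 17, 9, 13, 11, 2, 7, 15, 14, 10, 0, 12]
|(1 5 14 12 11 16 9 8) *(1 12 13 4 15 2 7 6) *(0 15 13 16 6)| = |(0 15 2 7)(1 5 14 16 9 8 12 11 6)(4 13)| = 36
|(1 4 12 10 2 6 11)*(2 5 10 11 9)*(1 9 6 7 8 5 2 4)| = |(2 7 8 5 10)(4 12 11 9)| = 20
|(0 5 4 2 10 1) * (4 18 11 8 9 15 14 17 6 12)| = |(0 5 18 11 8 9 15 14 17 6 12 4 2 10 1)| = 15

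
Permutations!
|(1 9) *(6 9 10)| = |(1 10 6 9)| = 4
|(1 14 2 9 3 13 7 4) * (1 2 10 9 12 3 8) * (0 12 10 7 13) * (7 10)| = |(0 12 3)(1 14 10 9 8)(2 7 4)| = 15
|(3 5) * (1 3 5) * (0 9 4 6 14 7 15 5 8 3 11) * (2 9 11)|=|(0 11)(1 2 9 4 6 14 7 15 5 8 3)|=22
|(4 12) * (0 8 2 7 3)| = |(0 8 2 7 3)(4 12)| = 10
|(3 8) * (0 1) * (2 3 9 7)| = 10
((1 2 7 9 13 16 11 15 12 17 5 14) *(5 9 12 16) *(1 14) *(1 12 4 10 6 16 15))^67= (1 4 16 2 10 11 7 6)(5 17 13 12 9)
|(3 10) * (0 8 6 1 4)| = 10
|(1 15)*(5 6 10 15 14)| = |(1 14 5 6 10 15)| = 6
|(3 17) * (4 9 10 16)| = 4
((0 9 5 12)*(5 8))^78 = (0 5 9 12 8)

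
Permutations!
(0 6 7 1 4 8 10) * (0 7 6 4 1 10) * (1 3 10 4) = (0 1 3 10 7 4 8) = [1, 3, 2, 10, 8, 5, 6, 4, 0, 9, 7]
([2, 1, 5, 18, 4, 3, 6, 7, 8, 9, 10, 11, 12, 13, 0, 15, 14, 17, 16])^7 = (18)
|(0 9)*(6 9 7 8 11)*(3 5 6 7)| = |(0 3 5 6 9)(7 8 11)| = 15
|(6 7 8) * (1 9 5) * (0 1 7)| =7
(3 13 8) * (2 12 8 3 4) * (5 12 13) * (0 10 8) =[10, 1, 13, 5, 2, 12, 6, 7, 4, 9, 8, 11, 0, 3] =(0 10 8 4 2 13 3 5 12)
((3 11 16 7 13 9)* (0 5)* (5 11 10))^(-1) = (0 5 10 3 9 13 7 16 11)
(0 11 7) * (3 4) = (0 11 7)(3 4) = [11, 1, 2, 4, 3, 5, 6, 0, 8, 9, 10, 7]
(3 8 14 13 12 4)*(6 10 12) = (3 8 14 13 6 10 12 4) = [0, 1, 2, 8, 3, 5, 10, 7, 14, 9, 12, 11, 4, 6, 13]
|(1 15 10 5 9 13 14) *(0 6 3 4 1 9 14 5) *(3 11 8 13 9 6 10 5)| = 10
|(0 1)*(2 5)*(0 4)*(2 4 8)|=|(0 1 8 2 5 4)|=6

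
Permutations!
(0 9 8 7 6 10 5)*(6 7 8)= [9, 1, 2, 3, 4, 0, 10, 7, 8, 6, 5]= (0 9 6 10 5)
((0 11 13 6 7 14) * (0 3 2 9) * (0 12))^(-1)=((0 11 13 6 7 14 3 2 9 12))^(-1)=(0 12 9 2 3 14 7 6 13 11)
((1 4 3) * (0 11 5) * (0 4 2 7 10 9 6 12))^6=(0 2)(1 12)(3 6)(4 9)(5 10)(7 11)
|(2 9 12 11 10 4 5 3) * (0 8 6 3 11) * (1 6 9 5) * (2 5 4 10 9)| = 11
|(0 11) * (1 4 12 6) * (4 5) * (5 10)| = 6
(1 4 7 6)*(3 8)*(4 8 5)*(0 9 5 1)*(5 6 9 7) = (0 7 9 6)(1 8 3)(4 5) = [7, 8, 2, 1, 5, 4, 0, 9, 3, 6]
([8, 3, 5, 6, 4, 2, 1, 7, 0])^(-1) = [8, 6, 5, 1, 4, 2, 3, 7, 0]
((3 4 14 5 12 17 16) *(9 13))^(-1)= (3 16 17 12 5 14 4)(9 13)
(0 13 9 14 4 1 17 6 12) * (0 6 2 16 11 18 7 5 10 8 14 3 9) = [13, 17, 16, 9, 1, 10, 12, 5, 14, 3, 8, 18, 6, 0, 4, 15, 11, 2, 7] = (0 13)(1 17 2 16 11 18 7 5 10 8 14 4)(3 9)(6 12)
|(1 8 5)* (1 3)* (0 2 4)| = |(0 2 4)(1 8 5 3)| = 12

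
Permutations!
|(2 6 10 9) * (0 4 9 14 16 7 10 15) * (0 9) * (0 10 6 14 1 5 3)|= 42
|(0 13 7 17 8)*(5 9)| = |(0 13 7 17 8)(5 9)| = 10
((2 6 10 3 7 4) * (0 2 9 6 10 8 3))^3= (10)(3 9)(4 8)(6 7)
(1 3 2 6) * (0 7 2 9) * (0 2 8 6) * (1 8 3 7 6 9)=(0 6 8 9 2)(1 7 3)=[6, 7, 0, 1, 4, 5, 8, 3, 9, 2]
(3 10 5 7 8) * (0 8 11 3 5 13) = [8, 1, 2, 10, 4, 7, 6, 11, 5, 9, 13, 3, 12, 0] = (0 8 5 7 11 3 10 13)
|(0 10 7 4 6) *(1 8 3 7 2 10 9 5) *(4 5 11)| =10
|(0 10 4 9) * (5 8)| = 4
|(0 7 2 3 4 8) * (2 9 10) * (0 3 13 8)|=|(0 7 9 10 2 13 8 3 4)|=9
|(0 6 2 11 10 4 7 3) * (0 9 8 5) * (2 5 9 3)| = 30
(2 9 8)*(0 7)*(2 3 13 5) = [7, 1, 9, 13, 4, 2, 6, 0, 3, 8, 10, 11, 12, 5] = (0 7)(2 9 8 3 13 5)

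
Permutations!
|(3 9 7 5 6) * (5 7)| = 4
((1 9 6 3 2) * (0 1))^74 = ((0 1 9 6 3 2))^74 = (0 9 3)(1 6 2)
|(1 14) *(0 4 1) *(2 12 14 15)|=|(0 4 1 15 2 12 14)|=7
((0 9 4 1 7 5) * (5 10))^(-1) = ((0 9 4 1 7 10 5))^(-1) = (0 5 10 7 1 4 9)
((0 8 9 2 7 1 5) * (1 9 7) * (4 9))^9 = (0 8 7 4 9 2 1 5)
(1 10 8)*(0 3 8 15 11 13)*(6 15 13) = (0 3 8 1 10 13)(6 15 11) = [3, 10, 2, 8, 4, 5, 15, 7, 1, 9, 13, 6, 12, 0, 14, 11]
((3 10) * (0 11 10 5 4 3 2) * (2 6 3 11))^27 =(0 2)(3 11)(4 6)(5 10)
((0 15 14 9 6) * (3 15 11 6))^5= (0 6 11)(3 15 14 9)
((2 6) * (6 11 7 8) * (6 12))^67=(2 11 7 8 12 6)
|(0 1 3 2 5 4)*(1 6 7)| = |(0 6 7 1 3 2 5 4)| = 8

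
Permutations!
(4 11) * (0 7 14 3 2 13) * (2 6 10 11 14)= (0 7 2 13)(3 6 10 11 4 14)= [7, 1, 13, 6, 14, 5, 10, 2, 8, 9, 11, 4, 12, 0, 3]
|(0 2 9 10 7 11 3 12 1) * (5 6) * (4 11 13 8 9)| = |(0 2 4 11 3 12 1)(5 6)(7 13 8 9 10)| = 70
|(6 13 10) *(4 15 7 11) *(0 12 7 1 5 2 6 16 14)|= |(0 12 7 11 4 15 1 5 2 6 13 10 16 14)|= 14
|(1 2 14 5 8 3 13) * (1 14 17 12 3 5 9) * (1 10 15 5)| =12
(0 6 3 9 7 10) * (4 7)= (0 6 3 9 4 7 10)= [6, 1, 2, 9, 7, 5, 3, 10, 8, 4, 0]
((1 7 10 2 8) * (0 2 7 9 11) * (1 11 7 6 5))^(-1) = ((0 2 8 11)(1 9 7 10 6 5))^(-1) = (0 11 8 2)(1 5 6 10 7 9)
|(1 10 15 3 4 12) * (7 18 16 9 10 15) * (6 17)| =|(1 15 3 4 12)(6 17)(7 18 16 9 10)| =10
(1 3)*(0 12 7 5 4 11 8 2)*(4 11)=(0 12 7 5 11 8 2)(1 3)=[12, 3, 0, 1, 4, 11, 6, 5, 2, 9, 10, 8, 7]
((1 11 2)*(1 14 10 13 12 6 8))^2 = ((1 11 2 14 10 13 12 6 8))^2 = (1 2 10 12 8 11 14 13 6)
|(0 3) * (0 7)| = |(0 3 7)| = 3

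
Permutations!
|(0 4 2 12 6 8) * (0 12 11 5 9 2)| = 12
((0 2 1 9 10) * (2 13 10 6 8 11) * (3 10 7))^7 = ((0 13 7 3 10)(1 9 6 8 11 2))^7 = (0 7 10 13 3)(1 9 6 8 11 2)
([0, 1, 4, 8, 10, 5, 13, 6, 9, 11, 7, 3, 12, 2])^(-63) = [0, 1, 7, 8, 6, 5, 4, 2, 9, 11, 13, 3, 12, 10]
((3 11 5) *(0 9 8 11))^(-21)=((0 9 8 11 5 3))^(-21)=(0 11)(3 8)(5 9)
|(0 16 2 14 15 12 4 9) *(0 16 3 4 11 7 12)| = |(0 3 4 9 16 2 14 15)(7 12 11)| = 24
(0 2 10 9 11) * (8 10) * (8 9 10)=[2, 1, 9, 3, 4, 5, 6, 7, 8, 11, 10, 0]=(0 2 9 11)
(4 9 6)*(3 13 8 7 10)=(3 13 8 7 10)(4 9 6)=[0, 1, 2, 13, 9, 5, 4, 10, 7, 6, 3, 11, 12, 8]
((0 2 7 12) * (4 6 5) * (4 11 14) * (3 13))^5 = (14)(0 2 7 12)(3 13)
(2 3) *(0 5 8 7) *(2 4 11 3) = (0 5 8 7)(3 4 11) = [5, 1, 2, 4, 11, 8, 6, 0, 7, 9, 10, 3]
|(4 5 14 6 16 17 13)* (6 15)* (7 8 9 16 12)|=12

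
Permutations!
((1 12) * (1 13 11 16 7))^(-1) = (1 7 16 11 13 12)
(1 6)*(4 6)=[0, 4, 2, 3, 6, 5, 1]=(1 4 6)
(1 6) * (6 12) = [0, 12, 2, 3, 4, 5, 1, 7, 8, 9, 10, 11, 6] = (1 12 6)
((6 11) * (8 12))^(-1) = (6 11)(8 12)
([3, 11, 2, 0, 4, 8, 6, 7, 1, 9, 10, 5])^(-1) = [3, 8, 2, 0, 4, 11, 6, 7, 5, 9, 10, 1]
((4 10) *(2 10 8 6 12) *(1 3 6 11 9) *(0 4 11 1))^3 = (0 1 12 11 4 3 2 9 8 6 10)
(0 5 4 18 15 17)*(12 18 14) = [5, 1, 2, 3, 14, 4, 6, 7, 8, 9, 10, 11, 18, 13, 12, 17, 16, 0, 15] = (0 5 4 14 12 18 15 17)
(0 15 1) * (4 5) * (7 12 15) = (0 7 12 15 1)(4 5) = [7, 0, 2, 3, 5, 4, 6, 12, 8, 9, 10, 11, 15, 13, 14, 1]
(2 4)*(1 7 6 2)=(1 7 6 2 4)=[0, 7, 4, 3, 1, 5, 2, 6]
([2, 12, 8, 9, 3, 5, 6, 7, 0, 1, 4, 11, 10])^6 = (12)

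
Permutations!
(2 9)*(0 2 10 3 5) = (0 2 9 10 3 5) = [2, 1, 9, 5, 4, 0, 6, 7, 8, 10, 3]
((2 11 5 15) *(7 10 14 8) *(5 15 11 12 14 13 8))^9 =(2 5)(7 10 13 8)(11 12)(14 15)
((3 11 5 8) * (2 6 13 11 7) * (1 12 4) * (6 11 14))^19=(1 12 4)(2 11 5 8 3 7)(6 13 14)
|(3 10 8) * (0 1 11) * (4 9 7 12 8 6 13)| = 9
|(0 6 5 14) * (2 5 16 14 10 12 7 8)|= 12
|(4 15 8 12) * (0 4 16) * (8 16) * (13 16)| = 10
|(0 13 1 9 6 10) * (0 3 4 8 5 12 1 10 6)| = |(0 13 10 3 4 8 5 12 1 9)| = 10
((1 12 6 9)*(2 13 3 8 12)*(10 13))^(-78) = (1 13 12)(2 3 6)(8 9 10)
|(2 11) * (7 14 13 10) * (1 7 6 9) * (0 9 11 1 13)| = |(0 9 13 10 6 11 2 1 7 14)| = 10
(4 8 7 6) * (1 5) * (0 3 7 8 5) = (8)(0 3 7 6 4 5 1) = [3, 0, 2, 7, 5, 1, 4, 6, 8]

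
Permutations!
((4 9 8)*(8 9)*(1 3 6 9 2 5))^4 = (1 2 6)(3 5 9)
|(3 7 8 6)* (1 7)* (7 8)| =|(1 8 6 3)| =4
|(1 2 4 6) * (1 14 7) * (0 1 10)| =|(0 1 2 4 6 14 7 10)| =8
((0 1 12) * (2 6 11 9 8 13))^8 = ((0 1 12)(2 6 11 9 8 13))^8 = (0 12 1)(2 11 8)(6 9 13)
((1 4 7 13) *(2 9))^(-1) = (1 13 7 4)(2 9)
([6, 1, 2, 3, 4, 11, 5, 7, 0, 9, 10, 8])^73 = (0 11 6 8 5)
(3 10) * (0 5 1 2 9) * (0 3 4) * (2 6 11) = (0 5 1 6 11 2 9 3 10 4) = [5, 6, 9, 10, 0, 1, 11, 7, 8, 3, 4, 2]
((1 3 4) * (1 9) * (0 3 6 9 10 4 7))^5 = (0 7 3)(1 9 6)(4 10)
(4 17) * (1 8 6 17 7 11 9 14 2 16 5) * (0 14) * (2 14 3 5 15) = (0 3 5 1 8 6 17 4 7 11 9)(2 16 15) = [3, 8, 16, 5, 7, 1, 17, 11, 6, 0, 10, 9, 12, 13, 14, 2, 15, 4]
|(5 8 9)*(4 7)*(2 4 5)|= |(2 4 7 5 8 9)|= 6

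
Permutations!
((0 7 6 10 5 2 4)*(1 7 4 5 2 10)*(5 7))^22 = (1 7 10)(2 5 6)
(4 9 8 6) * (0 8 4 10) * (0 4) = (0 8 6 10 4 9) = [8, 1, 2, 3, 9, 5, 10, 7, 6, 0, 4]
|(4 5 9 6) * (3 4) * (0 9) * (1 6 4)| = |(0 9 4 5)(1 6 3)| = 12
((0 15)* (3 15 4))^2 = ((0 4 3 15))^2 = (0 3)(4 15)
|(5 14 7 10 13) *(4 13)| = |(4 13 5 14 7 10)| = 6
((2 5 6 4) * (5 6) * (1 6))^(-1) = (1 2 4 6)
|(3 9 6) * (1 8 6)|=|(1 8 6 3 9)|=5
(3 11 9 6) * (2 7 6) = (2 7 6 3 11 9) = [0, 1, 7, 11, 4, 5, 3, 6, 8, 2, 10, 9]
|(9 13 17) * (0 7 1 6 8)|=|(0 7 1 6 8)(9 13 17)|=15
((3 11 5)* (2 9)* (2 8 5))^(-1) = (2 11 3 5 8 9)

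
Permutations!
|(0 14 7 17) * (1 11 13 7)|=7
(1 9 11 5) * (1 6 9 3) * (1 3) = (5 6 9 11) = [0, 1, 2, 3, 4, 6, 9, 7, 8, 11, 10, 5]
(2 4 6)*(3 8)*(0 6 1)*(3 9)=(0 6 2 4 1)(3 8 9)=[6, 0, 4, 8, 1, 5, 2, 7, 9, 3]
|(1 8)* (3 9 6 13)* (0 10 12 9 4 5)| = 18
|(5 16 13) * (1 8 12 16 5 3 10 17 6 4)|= 10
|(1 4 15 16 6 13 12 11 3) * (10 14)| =18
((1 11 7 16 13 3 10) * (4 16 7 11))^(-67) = ((1 4 16 13 3 10))^(-67) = (1 10 3 13 16 4)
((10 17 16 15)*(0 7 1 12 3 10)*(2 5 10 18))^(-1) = (0 15 16 17 10 5 2 18 3 12 1 7)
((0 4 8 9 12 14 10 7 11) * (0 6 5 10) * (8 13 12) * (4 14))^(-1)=(0 14)(4 12 13)(5 6 11 7 10)(8 9)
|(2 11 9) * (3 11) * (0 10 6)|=|(0 10 6)(2 3 11 9)|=12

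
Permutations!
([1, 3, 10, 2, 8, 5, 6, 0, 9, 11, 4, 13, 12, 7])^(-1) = [7, 0, 3, 1, 10, 5, 6, 13, 4, 8, 2, 9, 12, 11]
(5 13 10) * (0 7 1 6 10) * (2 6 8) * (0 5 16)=(0 7 1 8 2 6 10 16)(5 13)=[7, 8, 6, 3, 4, 13, 10, 1, 2, 9, 16, 11, 12, 5, 14, 15, 0]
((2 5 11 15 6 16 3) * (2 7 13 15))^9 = (3 15)(6 7)(13 16)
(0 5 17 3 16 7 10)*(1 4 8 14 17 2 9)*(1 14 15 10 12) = (0 5 2 9 14 17 3 16 7 12 1 4 8 15 10) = [5, 4, 9, 16, 8, 2, 6, 12, 15, 14, 0, 11, 1, 13, 17, 10, 7, 3]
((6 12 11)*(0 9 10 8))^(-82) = (0 10)(6 11 12)(8 9)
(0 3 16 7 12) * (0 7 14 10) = (0 3 16 14 10)(7 12) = [3, 1, 2, 16, 4, 5, 6, 12, 8, 9, 0, 11, 7, 13, 10, 15, 14]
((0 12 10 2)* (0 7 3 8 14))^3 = ((0 12 10 2 7 3 8 14))^3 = (0 2 8 12 7 14 10 3)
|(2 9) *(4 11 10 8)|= 4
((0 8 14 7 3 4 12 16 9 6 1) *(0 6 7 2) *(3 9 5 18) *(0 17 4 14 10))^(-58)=((0 8 10)(1 6)(2 17 4 12 16 5 18 3 14)(7 9))^(-58)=(0 10 8)(2 5 17 18 4 3 12 14 16)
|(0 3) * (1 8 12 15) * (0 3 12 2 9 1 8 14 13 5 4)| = 11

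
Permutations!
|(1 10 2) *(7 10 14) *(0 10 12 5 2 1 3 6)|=10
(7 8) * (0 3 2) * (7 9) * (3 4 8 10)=[4, 1, 0, 2, 8, 5, 6, 10, 9, 7, 3]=(0 4 8 9 7 10 3 2)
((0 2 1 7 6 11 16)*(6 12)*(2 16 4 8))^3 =(0 16)(1 6 8 7 11 2 12 4)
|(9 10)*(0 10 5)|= |(0 10 9 5)|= 4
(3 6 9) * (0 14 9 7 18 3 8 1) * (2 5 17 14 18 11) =(0 18 3 6 7 11 2 5 17 14 9 8 1) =[18, 0, 5, 6, 4, 17, 7, 11, 1, 8, 10, 2, 12, 13, 9, 15, 16, 14, 3]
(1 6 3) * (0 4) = [4, 6, 2, 1, 0, 5, 3] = (0 4)(1 6 3)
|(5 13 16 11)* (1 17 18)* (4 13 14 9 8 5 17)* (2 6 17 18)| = 12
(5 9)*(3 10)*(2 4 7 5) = (2 4 7 5 9)(3 10) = [0, 1, 4, 10, 7, 9, 6, 5, 8, 2, 3]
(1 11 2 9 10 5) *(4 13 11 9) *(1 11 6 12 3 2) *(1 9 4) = (1 4 13 6 12 3 2)(5 11 9 10) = [0, 4, 1, 2, 13, 11, 12, 7, 8, 10, 5, 9, 3, 6]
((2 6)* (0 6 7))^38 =((0 6 2 7))^38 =(0 2)(6 7)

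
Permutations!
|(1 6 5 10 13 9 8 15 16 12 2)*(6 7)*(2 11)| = |(1 7 6 5 10 13 9 8 15 16 12 11 2)| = 13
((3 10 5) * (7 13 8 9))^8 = ((3 10 5)(7 13 8 9))^8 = (13)(3 5 10)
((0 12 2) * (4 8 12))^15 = ((0 4 8 12 2))^15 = (12)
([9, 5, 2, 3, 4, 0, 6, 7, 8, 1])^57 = (0 9 1 5)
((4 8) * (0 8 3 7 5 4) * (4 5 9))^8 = (9)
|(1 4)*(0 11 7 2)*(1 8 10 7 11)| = |(11)(0 1 4 8 10 7 2)| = 7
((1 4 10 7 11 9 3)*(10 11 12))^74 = (1 3 9 11 4)(7 10 12)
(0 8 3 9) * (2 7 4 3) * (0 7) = (0 8 2)(3 9 7 4) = [8, 1, 0, 9, 3, 5, 6, 4, 2, 7]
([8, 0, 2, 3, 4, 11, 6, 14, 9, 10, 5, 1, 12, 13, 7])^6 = (14)(0 1 11 5 10 9 8)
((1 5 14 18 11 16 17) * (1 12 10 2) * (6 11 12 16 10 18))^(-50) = (18)(1 2 10 11 6 14 5)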